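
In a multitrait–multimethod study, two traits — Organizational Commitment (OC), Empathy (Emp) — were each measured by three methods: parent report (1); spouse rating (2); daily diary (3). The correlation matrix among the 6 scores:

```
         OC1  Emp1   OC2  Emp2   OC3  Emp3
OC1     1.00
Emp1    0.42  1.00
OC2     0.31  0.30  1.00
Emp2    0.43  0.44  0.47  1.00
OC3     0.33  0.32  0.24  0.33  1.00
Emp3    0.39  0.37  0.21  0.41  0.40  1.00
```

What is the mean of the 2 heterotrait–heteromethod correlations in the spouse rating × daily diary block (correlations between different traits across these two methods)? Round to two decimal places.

HTHM values (method 2 × method 3): 0.21, 0.33; mean = 0.54/2 = 0.27.

0.27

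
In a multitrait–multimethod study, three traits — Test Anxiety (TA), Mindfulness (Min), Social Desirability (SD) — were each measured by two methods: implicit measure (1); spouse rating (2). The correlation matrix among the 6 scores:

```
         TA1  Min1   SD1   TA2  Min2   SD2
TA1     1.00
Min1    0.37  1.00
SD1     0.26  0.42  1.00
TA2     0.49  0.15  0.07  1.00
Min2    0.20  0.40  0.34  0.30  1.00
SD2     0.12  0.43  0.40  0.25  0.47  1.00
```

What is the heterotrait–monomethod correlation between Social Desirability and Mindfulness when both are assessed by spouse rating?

Different traits, same method: r(SD2, Min2) = 0.47.

0.47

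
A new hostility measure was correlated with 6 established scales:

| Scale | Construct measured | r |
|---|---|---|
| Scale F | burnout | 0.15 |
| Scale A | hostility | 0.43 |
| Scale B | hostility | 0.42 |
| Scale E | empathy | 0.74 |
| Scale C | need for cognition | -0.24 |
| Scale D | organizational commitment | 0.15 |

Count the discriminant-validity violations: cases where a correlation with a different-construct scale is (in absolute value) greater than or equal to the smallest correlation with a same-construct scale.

Convergent (same construct = hostility): Scale A, Scale B.
Smallest convergent = 0.42. Discriminant |r|: 0.15, 0.74, 0.24, 0.15; count ≥ 0.42 → 1.

1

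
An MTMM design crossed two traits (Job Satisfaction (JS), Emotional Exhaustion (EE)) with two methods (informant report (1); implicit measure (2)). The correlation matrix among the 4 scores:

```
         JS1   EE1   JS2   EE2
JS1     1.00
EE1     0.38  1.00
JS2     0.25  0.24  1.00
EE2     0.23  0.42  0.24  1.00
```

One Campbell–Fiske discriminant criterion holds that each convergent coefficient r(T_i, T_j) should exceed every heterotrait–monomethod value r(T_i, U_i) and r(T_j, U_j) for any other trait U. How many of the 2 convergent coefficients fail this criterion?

Each convergent coefficient versus the relevant comparison correlations:
JS (methods 1·2): 0.25 vs {0.38, 0.24} → fail.
EE (methods 1·2): 0.42 vs {0.38, 0.24} → pass.
1 of 2 fail.

1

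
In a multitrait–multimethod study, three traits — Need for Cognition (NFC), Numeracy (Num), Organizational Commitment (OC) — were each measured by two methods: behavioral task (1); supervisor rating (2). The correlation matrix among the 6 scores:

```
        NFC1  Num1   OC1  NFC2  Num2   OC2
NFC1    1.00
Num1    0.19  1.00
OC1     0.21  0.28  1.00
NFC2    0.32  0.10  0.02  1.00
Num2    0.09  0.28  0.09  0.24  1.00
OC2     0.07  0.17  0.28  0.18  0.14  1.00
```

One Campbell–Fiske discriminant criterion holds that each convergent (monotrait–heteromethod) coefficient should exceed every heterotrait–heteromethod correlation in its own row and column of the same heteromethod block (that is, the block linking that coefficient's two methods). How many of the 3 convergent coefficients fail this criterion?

Each convergent coefficient versus the relevant comparison correlations:
NFC (methods 1·2): 0.32 vs {0.09, 0.10, 0.07, 0.02} → pass.
Num (methods 1·2): 0.28 vs {0.10, 0.09, 0.17, 0.09} → pass.
OC (methods 1·2): 0.28 vs {0.02, 0.07, 0.09, 0.17} → pass.
0 of 3 fail.

0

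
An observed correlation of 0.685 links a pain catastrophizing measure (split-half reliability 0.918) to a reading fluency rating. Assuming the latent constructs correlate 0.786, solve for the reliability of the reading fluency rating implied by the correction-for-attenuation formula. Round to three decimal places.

0.827

r_true = r_obs / √(r_xx · r_yy) ⇒ 0.786 = 0.685 / √(0.918 · r_yy).
√(0.918 · r_yy) = 0.685 / 0.786 = 0.8715; 0.918 · r_yy = 0.7595; r_yy = 0.7595 / 0.918 ≈ 0.827.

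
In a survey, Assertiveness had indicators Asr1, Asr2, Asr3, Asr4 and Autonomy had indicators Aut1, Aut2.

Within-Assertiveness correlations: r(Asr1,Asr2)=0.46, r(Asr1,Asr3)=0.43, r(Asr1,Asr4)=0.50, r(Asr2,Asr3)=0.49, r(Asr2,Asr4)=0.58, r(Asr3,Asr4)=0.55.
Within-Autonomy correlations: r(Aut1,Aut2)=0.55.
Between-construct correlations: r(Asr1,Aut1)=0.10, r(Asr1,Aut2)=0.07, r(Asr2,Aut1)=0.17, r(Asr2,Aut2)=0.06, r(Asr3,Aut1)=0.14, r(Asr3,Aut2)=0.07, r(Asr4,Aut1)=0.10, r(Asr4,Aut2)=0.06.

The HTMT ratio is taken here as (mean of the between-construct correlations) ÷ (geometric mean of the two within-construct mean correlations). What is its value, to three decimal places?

0.183

Mean heterotrait r = 0.77/8 = 0.0963.
Mean within-Asr = 3.01/6 = 0.5017; mean within-Aut = 0.55/1 = 0.5500.
Geometric mean = √(0.5017 × 0.5500) = 0.5253.
HTMT = 0.0963 / 0.5253 = 0.183.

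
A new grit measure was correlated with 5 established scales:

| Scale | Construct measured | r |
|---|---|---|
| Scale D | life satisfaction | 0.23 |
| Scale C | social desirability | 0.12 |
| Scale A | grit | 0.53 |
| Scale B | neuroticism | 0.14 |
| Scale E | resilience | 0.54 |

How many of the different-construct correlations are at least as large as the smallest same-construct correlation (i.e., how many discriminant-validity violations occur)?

1

Convergent (same construct = grit): Scale A.
Smallest convergent = 0.53. Discriminant values: 0.23, 0.12, 0.14, 0.54; count ≥ 0.53 → 1.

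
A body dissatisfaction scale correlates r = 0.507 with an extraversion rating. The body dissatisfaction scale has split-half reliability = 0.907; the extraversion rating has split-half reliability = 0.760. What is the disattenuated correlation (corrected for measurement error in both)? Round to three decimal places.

0.611

r_true = r_obs / √(r_xx · r_yy) = 0.507 / √(0.907 × 0.760) = 0.507 / √0.689320 = 0.507 / 0.8303 ≈ 0.611.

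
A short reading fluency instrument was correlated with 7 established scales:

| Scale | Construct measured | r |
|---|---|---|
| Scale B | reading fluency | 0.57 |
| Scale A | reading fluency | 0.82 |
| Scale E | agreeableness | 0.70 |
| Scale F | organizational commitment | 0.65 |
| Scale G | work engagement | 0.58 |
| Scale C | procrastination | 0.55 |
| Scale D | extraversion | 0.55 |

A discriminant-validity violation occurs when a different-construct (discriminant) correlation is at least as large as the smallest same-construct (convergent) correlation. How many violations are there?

Convergent (same construct = reading fluency): Scale B, Scale A.
Smallest convergent = 0.57. Discriminant values: 0.70, 0.65, 0.58, 0.55, 0.55; count ≥ 0.57 → 3.

3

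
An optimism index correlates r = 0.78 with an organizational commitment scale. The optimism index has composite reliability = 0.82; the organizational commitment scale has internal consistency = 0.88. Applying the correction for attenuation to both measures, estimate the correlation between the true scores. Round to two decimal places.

r_true = r_obs / √(r_xx · r_yy) = 0.78 / √(0.82 × 0.88) = 0.78 / √0.7216 = 0.78 / 0.8495 ≈ 0.92.

0.92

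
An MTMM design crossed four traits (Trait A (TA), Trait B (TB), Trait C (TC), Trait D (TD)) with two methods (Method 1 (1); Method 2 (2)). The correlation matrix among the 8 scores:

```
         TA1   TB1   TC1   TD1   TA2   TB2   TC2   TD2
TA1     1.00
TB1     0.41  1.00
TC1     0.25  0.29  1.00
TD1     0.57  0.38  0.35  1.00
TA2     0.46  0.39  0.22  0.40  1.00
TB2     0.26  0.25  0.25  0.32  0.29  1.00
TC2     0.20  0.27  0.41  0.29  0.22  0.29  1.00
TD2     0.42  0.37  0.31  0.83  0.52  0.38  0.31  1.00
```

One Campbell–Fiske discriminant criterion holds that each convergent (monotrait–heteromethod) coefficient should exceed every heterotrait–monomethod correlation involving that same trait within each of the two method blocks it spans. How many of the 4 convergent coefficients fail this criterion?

Checking each validity diagonal entry against its comparison values:
TA (methods 1·2): 0.46 vs {0.41, 0.29, 0.25, 0.22, 0.57, 0.52} → fail.
TB (methods 1·2): 0.25 vs {0.41, 0.29, 0.29, 0.29, 0.38, 0.38} → fail.
TC (methods 1·2): 0.41 vs {0.25, 0.22, 0.29, 0.29, 0.35, 0.31} → pass.
TD (methods 1·2): 0.83 vs {0.57, 0.52, 0.38, 0.38, 0.35, 0.31} → pass.
2 of 4 fail.

2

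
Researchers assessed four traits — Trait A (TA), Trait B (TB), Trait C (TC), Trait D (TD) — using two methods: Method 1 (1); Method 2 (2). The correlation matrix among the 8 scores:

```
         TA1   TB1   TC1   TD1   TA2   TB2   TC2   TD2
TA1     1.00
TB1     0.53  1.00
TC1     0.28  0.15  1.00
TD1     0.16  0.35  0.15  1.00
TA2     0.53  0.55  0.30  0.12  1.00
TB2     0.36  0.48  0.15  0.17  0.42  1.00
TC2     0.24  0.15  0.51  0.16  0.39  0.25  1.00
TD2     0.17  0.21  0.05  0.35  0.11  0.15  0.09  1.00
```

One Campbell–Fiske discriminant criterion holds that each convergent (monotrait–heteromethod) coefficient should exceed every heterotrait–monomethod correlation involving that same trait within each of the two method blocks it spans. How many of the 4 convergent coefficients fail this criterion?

3

Checking each validity diagonal entry against its comparison values:
TA (methods 1·2): 0.53 vs {0.53, 0.42, 0.28, 0.39, 0.16, 0.11} → fail.
TB (methods 1·2): 0.48 vs {0.53, 0.42, 0.15, 0.25, 0.35, 0.15} → fail.
TC (methods 1·2): 0.51 vs {0.28, 0.39, 0.15, 0.25, 0.15, 0.09} → pass.
TD (methods 1·2): 0.35 vs {0.16, 0.11, 0.35, 0.15, 0.15, 0.09} → fail.
3 of 4 fail.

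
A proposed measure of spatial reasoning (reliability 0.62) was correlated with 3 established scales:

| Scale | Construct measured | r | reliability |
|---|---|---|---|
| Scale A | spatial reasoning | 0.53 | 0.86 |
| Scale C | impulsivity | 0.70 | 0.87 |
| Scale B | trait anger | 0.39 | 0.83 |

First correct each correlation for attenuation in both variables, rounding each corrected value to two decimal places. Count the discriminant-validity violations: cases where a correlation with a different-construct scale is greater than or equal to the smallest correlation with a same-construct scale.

Disattenuated r (r / √(r_scale · r_new)):
  Scale A (conv): 0.53 / √(0.86·0.62) = 0.73
  Scale C (disc): 0.70 / √(0.87·0.62) = 0.95
  Scale B (disc): 0.39 / √(0.83·0.62) = 0.54
Smallest convergent = 0.73. Discriminant values: 0.95, 0.54; count ≥ 0.73 → 1.

1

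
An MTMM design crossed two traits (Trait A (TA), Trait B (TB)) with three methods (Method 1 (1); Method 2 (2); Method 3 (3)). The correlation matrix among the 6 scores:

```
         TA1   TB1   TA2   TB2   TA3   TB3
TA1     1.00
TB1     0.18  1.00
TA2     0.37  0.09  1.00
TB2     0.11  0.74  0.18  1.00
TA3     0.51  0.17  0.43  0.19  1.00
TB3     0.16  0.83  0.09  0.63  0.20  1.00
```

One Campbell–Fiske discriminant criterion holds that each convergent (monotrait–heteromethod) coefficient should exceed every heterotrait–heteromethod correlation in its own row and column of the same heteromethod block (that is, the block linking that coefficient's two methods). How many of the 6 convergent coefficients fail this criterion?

0

Convergent coefficients and their comparison sets:
TA (methods 1·2): 0.37 vs {0.11, 0.09} → pass.
TA (methods 1·3): 0.51 vs {0.16, 0.17} → pass.
TA (methods 2·3): 0.43 vs {0.09, 0.19} → pass.
TB (methods 1·2): 0.74 vs {0.09, 0.11} → pass.
TB (methods 1·3): 0.83 vs {0.17, 0.16} → pass.
TB (methods 2·3): 0.63 vs {0.19, 0.09} → pass.
0 of 6 fail.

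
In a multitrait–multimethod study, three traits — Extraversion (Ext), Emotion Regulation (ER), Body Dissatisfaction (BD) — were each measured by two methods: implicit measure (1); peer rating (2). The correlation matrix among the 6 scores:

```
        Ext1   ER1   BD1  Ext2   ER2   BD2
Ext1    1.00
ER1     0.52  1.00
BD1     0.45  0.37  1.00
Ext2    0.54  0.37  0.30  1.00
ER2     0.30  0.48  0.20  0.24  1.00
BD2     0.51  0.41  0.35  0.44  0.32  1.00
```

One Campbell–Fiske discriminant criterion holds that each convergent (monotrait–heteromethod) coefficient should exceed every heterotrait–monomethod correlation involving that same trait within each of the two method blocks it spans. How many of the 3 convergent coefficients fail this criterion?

2

Convergent coefficients and their comparison sets:
Ext (methods 1·2): 0.54 vs {0.52, 0.24, 0.45, 0.44} → pass.
ER (methods 1·2): 0.48 vs {0.52, 0.24, 0.37, 0.32} → fail.
BD (methods 1·2): 0.35 vs {0.45, 0.44, 0.37, 0.32} → fail.
2 of 3 fail.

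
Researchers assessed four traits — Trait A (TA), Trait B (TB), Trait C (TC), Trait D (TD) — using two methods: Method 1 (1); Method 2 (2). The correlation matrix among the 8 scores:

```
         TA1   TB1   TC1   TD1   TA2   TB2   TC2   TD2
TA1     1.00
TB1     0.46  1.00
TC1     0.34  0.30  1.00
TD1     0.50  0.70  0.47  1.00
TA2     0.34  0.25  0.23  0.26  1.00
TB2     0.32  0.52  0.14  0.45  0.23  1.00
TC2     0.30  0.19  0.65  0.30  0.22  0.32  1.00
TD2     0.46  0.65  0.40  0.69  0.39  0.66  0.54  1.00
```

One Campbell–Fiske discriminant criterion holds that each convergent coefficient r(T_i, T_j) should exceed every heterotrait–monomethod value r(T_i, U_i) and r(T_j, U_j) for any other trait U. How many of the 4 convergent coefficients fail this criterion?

Convergent coefficients and their comparison sets:
TA (methods 1·2): 0.34 vs {0.46, 0.23, 0.34, 0.22, 0.50, 0.39} → fail.
TB (methods 1·2): 0.52 vs {0.46, 0.23, 0.30, 0.32, 0.70, 0.66} → fail.
TC (methods 1·2): 0.65 vs {0.34, 0.22, 0.30, 0.32, 0.47, 0.54} → pass.
TD (methods 1·2): 0.69 vs {0.50, 0.39, 0.70, 0.66, 0.47, 0.54} → fail.
3 of 4 fail.

3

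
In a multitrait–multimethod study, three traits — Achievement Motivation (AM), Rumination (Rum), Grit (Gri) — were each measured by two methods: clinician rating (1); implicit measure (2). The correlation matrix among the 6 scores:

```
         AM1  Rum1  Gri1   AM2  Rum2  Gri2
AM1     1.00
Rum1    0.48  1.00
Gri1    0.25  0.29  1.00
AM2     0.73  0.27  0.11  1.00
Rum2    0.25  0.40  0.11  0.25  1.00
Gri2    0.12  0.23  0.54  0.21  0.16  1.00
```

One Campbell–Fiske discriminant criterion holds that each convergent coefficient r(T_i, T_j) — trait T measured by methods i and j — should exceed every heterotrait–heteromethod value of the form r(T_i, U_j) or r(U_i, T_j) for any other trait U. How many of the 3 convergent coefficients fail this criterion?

Checking each validity diagonal entry against its comparison values:
AM (methods 1·2): 0.73 vs {0.25, 0.27, 0.12, 0.11} → pass.
Rum (methods 1·2): 0.40 vs {0.27, 0.25, 0.23, 0.11} → pass.
Gri (methods 1·2): 0.54 vs {0.11, 0.12, 0.11, 0.23} → pass.
0 of 3 fail.

0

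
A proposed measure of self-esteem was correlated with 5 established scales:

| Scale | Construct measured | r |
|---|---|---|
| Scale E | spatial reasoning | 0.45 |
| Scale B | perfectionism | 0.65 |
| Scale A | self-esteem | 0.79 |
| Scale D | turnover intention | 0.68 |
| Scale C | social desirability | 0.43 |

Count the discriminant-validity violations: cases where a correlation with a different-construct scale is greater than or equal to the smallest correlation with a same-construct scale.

Convergent (same construct = self-esteem): Scale A.
Smallest convergent = 0.79. Discriminant values: 0.45, 0.65, 0.68, 0.43; count ≥ 0.79 → 0.

0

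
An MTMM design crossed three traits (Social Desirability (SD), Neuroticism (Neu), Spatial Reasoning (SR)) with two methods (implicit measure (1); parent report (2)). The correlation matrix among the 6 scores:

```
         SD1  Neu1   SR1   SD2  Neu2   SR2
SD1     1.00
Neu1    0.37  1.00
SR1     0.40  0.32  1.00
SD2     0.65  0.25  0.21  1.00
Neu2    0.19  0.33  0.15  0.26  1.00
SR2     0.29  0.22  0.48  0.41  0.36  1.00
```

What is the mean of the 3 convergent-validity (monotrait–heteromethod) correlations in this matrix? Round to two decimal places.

Convergent values: 0.65, 0.33, 0.48; mean = 1.46/3 = 0.49.

0.49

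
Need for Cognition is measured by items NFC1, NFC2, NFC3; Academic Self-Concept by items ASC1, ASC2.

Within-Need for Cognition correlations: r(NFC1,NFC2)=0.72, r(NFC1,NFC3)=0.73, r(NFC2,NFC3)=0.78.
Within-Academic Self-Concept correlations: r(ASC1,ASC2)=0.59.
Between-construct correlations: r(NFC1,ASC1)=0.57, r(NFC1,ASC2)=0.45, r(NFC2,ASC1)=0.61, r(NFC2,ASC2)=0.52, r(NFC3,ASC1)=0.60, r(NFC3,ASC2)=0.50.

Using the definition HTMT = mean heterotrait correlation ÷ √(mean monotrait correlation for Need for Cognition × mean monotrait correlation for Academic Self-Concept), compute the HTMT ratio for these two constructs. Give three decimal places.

Between-construct mean = 3.25/6 = 0.5417.
Mean within-NFC = 2.23/3 = 0.7433; mean within-ASC = 0.59/1 = 0.5900.
Geometric mean = √(0.7433 × 0.5900) = 0.6622.
HTMT = 0.5417 / 0.6622 = 0.818.

0.818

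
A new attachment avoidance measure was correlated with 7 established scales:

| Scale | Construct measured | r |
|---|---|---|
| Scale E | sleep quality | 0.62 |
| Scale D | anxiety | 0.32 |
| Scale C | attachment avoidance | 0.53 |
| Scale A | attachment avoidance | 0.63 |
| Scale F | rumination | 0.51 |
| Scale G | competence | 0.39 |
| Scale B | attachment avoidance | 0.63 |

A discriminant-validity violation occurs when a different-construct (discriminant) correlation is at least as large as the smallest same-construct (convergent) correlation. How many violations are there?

1

Convergent (same construct = attachment avoidance): Scale C, Scale A, Scale B.
Smallest convergent = 0.53. Discriminant values: 0.62, 0.32, 0.51, 0.39; count ≥ 0.53 → 1.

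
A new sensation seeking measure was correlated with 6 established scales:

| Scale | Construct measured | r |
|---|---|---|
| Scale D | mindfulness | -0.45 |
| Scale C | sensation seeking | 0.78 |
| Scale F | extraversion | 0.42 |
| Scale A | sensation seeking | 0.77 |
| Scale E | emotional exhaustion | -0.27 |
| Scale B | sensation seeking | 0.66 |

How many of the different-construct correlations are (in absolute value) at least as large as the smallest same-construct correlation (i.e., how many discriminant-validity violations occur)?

Convergent (same construct = sensation seeking): Scale C, Scale A, Scale B.
Smallest convergent = 0.66. Discriminant |r|: 0.45, 0.42, 0.27; count ≥ 0.66 → 0.

0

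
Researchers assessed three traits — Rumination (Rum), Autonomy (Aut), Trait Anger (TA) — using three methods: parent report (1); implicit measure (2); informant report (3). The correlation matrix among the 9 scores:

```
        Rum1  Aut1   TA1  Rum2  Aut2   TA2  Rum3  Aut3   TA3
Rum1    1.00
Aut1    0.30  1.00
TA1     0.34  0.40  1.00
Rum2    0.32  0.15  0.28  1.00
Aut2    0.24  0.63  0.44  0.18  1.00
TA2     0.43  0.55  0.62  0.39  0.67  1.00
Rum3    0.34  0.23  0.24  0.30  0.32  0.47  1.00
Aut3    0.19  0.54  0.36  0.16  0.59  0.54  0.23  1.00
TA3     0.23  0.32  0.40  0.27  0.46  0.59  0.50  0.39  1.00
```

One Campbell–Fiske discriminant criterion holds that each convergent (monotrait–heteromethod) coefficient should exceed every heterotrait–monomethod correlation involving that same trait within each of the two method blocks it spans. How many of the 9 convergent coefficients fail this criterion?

Convergent coefficients and their comparison sets:
Rum (methods 1·2): 0.32 vs {0.30, 0.18, 0.34, 0.39} → fail.
Rum (methods 1·3): 0.34 vs {0.30, 0.23, 0.34, 0.50} → fail.
Rum (methods 2·3): 0.30 vs {0.18, 0.23, 0.39, 0.50} → fail.
Aut (methods 1·2): 0.63 vs {0.30, 0.18, 0.40, 0.67} → fail.
Aut (methods 1·3): 0.54 vs {0.30, 0.23, 0.40, 0.39} → pass.
Aut (methods 2·3): 0.59 vs {0.18, 0.23, 0.67, 0.39} → fail.
TA (methods 1·2): 0.62 vs {0.34, 0.39, 0.40, 0.67} → fail.
TA (methods 1·3): 0.40 vs {0.34, 0.50, 0.40, 0.39} → fail.
TA (methods 2·3): 0.59 vs {0.39, 0.50, 0.67, 0.39} → fail.
8 of 9 fail.

8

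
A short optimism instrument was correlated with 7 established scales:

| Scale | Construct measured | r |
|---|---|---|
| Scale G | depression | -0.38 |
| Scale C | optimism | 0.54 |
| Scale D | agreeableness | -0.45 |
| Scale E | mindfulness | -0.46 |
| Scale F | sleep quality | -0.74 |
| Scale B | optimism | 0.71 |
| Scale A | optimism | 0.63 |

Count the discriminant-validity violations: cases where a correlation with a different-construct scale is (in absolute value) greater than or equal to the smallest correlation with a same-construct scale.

1

Convergent (same construct = optimism): Scale C, Scale B, Scale A.
Smallest convergent = 0.54. Discriminant |r|: 0.38, 0.45, 0.46, 0.74; count ≥ 0.54 → 1.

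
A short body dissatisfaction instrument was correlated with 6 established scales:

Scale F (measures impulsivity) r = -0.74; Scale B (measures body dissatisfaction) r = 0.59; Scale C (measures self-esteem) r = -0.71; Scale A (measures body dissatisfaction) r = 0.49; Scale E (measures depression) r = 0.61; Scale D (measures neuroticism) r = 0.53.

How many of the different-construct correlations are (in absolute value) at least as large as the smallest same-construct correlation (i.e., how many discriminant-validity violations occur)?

4

Convergent (same construct = body dissatisfaction): Scale B, Scale A.
Smallest convergent = 0.49. Discriminant |r|: 0.74, 0.71, 0.61, 0.53; count ≥ 0.49 → 4.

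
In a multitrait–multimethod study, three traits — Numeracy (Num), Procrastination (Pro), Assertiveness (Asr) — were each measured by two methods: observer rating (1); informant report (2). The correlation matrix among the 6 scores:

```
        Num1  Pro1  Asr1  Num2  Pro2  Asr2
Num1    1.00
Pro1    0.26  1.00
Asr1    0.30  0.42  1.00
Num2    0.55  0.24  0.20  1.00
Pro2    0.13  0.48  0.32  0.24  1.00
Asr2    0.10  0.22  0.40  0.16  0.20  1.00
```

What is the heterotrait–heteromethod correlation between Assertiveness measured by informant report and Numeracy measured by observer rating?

0.10

Different traits and methods: r(Asr2, Num1) = 0.10.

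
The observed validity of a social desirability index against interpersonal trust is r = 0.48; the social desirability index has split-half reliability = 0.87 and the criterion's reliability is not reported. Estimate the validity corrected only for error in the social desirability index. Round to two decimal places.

0.51

Single correction: r_c = r_obs / √r_xx = 0.48 / √0.87 = 0.48 / 0.9327 ≈ 0.51.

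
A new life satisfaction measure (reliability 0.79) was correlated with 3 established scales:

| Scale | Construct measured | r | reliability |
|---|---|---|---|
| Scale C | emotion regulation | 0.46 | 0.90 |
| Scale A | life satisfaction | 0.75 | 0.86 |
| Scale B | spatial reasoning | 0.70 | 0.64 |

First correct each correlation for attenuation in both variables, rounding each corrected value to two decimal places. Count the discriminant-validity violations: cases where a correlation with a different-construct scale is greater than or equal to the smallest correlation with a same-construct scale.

Disattenuated r (r / √(r_scale · r_new)):
  Scale C (disc): 0.46 / √(0.90·0.79) = 0.55
  Scale A (conv): 0.75 / √(0.86·0.79) = 0.91
  Scale B (disc): 0.70 / √(0.64·0.79) = 0.98
Smallest convergent = 0.91. Discriminant values: 0.55, 0.98; count ≥ 0.91 → 1.

1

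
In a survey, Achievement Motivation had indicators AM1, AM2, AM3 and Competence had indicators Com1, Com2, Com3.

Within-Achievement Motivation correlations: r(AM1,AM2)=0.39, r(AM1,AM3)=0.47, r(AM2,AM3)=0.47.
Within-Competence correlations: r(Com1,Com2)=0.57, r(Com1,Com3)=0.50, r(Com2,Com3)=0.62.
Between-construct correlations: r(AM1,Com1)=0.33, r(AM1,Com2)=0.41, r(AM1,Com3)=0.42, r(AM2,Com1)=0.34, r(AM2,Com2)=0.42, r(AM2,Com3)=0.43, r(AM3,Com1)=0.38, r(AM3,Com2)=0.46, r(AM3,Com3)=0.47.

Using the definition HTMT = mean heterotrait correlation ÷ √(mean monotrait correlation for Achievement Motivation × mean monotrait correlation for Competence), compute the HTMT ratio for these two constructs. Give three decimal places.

Between-construct mean = 3.66/9 = 0.4067.
Mean within-AM = 1.33/3 = 0.4433; mean within-Com = 1.69/3 = 0.5633.
Geometric mean = √(0.4433 × 0.5633) = 0.4997.
HTMT = 0.4067 / 0.4997 = 0.814.

0.814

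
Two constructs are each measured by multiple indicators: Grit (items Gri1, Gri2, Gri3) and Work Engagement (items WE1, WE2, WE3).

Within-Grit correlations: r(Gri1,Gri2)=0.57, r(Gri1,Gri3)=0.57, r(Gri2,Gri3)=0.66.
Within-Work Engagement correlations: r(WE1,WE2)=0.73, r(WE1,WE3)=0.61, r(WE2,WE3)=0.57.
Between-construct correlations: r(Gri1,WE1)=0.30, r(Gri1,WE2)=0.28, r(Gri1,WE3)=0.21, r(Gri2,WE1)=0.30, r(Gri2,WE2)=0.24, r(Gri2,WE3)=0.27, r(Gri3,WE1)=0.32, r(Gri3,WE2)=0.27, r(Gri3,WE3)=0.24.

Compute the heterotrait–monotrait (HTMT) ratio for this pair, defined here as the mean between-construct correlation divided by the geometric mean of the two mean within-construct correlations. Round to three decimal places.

Mean heterotrait r = 2.43/9 = 0.2700.
Mean within-Gri = 1.80/3 = 0.6000; mean within-WE = 1.91/3 = 0.6367.
Geometric mean = √(0.6000 × 0.6367) = 0.6181.
HTMT = 0.2700 / 0.6181 = 0.437.

0.437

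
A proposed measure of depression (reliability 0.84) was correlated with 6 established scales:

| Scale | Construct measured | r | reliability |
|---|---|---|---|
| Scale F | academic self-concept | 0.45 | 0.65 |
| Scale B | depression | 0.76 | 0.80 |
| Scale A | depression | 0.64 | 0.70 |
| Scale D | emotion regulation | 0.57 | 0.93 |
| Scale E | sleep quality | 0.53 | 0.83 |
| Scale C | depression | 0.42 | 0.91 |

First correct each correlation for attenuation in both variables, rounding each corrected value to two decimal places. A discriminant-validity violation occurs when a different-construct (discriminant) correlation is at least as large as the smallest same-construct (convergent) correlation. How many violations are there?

Disattenuated r (r / √(r_scale · r_new)):
  Scale F (disc): 0.45 / √(0.65·0.84) = 0.61
  Scale B (conv): 0.76 / √(0.80·0.84) = 0.93
  Scale A (conv): 0.64 / √(0.70·0.84) = 0.83
  Scale D (disc): 0.57 / √(0.93·0.84) = 0.64
  Scale E (disc): 0.53 / √(0.83·0.84) = 0.63
  Scale C (conv): 0.42 / √(0.91·0.84) = 0.48
Smallest convergent = 0.48. Discriminant values: 0.61, 0.64, 0.63; count ≥ 0.48 → 3.

3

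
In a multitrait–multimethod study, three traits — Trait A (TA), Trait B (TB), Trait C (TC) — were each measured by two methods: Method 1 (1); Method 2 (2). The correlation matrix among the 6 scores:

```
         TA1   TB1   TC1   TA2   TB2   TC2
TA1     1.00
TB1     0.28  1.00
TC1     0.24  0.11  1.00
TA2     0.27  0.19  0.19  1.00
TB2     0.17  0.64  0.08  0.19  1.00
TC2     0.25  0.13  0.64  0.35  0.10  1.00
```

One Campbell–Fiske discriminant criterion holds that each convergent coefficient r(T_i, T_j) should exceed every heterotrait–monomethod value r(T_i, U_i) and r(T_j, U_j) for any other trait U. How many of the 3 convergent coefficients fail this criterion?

Checking each validity diagonal entry against its comparison values:
TA (methods 1·2): 0.27 vs {0.28, 0.19, 0.24, 0.35} → fail.
TB (methods 1·2): 0.64 vs {0.28, 0.19, 0.11, 0.10} → pass.
TC (methods 1·2): 0.64 vs {0.24, 0.35, 0.11, 0.10} → pass.
1 of 3 fail.

1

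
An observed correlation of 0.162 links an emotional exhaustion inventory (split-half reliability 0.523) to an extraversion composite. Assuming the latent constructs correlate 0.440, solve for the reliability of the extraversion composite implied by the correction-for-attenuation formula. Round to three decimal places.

0.259

r_true = r_obs / √(r_xx · r_yy) ⇒ 0.440 = 0.162 / √(0.523 · r_yy).
√(0.523 · r_yy) = 0.162 / 0.440 = 0.3682; 0.523 · r_yy = 0.1356; r_yy = 0.1356 / 0.523 ≈ 0.259.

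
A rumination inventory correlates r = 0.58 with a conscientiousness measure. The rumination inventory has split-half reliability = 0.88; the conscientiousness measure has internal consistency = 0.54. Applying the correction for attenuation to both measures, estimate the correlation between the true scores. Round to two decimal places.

0.84

r_true = r_obs / √(r_xx · r_yy) = 0.58 / √(0.88 × 0.54) = 0.58 / √0.4752 = 0.58 / 0.6893 ≈ 0.84.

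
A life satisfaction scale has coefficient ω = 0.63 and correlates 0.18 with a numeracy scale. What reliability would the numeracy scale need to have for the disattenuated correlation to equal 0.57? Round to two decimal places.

r_true = r_obs / √(r_xx · r_yy) ⇒ 0.57 = 0.18 / √(0.63 · r_yy).
√(0.63 · r_yy) = 0.18 / 0.57 = 0.3158; 0.63 · r_yy = 0.0997; r_yy = 0.0997 / 0.63 ≈ 0.16.

0.16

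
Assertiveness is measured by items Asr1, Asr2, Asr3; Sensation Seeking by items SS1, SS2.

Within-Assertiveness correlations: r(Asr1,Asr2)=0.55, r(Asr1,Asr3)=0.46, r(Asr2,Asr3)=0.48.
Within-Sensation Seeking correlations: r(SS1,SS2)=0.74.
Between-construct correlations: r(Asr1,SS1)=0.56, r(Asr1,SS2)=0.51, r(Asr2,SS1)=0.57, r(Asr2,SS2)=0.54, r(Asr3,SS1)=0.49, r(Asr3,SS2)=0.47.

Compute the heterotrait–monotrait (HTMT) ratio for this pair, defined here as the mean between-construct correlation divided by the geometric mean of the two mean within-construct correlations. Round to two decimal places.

0.86

Mean heterotrait r = 3.14/6 = 0.5233.
Mean within-Asr = 1.49/3 = 0.4967; mean within-SS = 0.74/1 = 0.7400.
Geometric mean = √(0.4967 × 0.7400) = 0.6063.
HTMT = 0.5233 / 0.6063 = 0.86.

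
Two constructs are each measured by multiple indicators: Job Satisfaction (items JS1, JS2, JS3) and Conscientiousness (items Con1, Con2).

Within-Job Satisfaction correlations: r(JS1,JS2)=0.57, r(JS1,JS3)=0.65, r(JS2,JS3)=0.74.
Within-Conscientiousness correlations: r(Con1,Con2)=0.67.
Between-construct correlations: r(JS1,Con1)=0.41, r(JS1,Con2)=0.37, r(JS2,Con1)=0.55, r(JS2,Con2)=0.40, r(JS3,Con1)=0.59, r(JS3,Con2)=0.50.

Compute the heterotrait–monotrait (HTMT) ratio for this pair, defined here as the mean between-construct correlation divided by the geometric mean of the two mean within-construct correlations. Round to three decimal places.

0.710

Mean heterotrait r = 2.82/6 = 0.4700.
Mean within-JS = 1.96/3 = 0.6533; mean within-Con = 0.67/1 = 0.6700.
Geometric mean = √(0.6533 × 0.6700) = 0.6616.
HTMT = 0.4700 / 0.6616 = 0.710.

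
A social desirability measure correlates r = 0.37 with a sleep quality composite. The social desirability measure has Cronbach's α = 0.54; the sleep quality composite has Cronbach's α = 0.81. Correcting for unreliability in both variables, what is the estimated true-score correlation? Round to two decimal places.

0.56

r_true = r_obs / √(r_xx · r_yy) = 0.37 / √(0.54 × 0.81) = 0.37 / √0.4374 = 0.37 / 0.6614 ≈ 0.56.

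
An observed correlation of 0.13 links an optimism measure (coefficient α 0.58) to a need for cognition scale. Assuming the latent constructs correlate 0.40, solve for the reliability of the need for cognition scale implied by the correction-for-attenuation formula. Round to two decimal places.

r_true = r_obs / √(r_xx · r_yy) ⇒ 0.40 = 0.13 / √(0.58 · r_yy).
√(0.58 · r_yy) = 0.13 / 0.40 = 0.3250; 0.58 · r_yy = 0.1056; r_yy = 0.1056 / 0.58 ≈ 0.18.

0.18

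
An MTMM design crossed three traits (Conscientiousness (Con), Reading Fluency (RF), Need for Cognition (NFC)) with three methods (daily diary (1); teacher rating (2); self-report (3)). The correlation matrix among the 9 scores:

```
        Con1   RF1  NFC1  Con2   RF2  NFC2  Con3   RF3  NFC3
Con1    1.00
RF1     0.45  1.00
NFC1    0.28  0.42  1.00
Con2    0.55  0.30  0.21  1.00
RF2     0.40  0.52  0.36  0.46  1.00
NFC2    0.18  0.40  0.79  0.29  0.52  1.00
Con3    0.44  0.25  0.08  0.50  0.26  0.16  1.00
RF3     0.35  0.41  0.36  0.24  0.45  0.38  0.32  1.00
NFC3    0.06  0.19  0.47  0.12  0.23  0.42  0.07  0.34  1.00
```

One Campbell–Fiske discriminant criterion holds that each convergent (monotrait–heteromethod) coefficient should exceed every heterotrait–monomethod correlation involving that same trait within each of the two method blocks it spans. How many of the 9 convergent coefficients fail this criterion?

Checking each validity diagonal entry against its comparison values:
Con (methods 1·2): 0.55 vs {0.45, 0.46, 0.28, 0.29} → pass.
Con (methods 1·3): 0.44 vs {0.45, 0.32, 0.28, 0.07} → fail.
Con (methods 2·3): 0.50 vs {0.46, 0.32, 0.29, 0.07} → pass.
RF (methods 1·2): 0.52 vs {0.45, 0.46, 0.42, 0.52} → fail.
RF (methods 1·3): 0.41 vs {0.45, 0.32, 0.42, 0.34} → fail.
RF (methods 2·3): 0.45 vs {0.46, 0.32, 0.52, 0.34} → fail.
NFC (methods 1·2): 0.79 vs {0.28, 0.29, 0.42, 0.52} → pass.
NFC (methods 1·3): 0.47 vs {0.28, 0.07, 0.42, 0.34} → pass.
NFC (methods 2·3): 0.42 vs {0.29, 0.07, 0.52, 0.34} → fail.
5 of 9 fail.

5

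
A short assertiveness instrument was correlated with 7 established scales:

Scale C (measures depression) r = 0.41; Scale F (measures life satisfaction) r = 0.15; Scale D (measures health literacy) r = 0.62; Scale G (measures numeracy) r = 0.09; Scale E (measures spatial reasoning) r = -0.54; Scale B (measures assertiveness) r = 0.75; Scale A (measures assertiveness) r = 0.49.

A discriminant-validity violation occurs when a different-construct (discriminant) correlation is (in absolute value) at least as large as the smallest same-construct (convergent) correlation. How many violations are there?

2

Convergent (same construct = assertiveness): Scale B, Scale A.
Smallest convergent = 0.49. Discriminant |r|: 0.41, 0.15, 0.62, 0.09, 0.54; count ≥ 0.49 → 2.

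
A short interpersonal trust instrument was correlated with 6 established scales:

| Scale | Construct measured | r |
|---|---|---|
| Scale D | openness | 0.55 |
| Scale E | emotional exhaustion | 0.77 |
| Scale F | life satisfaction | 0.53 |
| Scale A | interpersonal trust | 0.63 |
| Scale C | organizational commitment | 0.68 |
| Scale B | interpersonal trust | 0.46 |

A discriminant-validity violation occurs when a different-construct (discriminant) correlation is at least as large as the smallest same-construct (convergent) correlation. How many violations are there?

Convergent (same construct = interpersonal trust): Scale A, Scale B.
Smallest convergent = 0.46. Discriminant values: 0.55, 0.77, 0.53, 0.68; count ≥ 0.46 → 4.

4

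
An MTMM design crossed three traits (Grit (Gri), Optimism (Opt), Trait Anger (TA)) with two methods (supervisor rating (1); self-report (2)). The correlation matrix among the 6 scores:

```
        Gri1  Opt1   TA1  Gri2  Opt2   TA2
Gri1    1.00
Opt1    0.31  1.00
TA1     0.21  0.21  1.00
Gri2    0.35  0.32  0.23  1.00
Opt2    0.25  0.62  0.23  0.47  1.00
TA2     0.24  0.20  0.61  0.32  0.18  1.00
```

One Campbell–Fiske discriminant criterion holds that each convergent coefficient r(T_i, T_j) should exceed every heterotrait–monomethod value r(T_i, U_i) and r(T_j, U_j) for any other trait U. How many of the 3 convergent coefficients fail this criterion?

1

Checking each validity diagonal entry against its comparison values:
Gri (methods 1·2): 0.35 vs {0.31, 0.47, 0.21, 0.32} → fail.
Opt (methods 1·2): 0.62 vs {0.31, 0.47, 0.21, 0.18} → pass.
TA (methods 1·2): 0.61 vs {0.21, 0.32, 0.21, 0.18} → pass.
1 of 3 fail.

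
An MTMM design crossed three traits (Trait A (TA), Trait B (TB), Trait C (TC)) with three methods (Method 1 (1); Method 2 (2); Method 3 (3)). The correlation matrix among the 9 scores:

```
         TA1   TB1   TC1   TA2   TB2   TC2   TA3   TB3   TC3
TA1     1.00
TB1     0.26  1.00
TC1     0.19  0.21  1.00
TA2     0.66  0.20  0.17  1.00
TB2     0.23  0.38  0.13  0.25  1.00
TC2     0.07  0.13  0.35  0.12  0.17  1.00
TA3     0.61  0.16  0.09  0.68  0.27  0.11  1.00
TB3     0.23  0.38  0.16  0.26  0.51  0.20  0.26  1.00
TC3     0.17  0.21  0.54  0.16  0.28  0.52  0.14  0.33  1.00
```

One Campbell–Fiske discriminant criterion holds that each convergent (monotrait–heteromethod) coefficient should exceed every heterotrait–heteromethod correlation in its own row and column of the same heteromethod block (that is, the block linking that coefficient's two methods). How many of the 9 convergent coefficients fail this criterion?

Each convergent coefficient versus the relevant comparison correlations:
TA (methods 1·2): 0.66 vs {0.23, 0.20, 0.07, 0.17} → pass.
TA (methods 1·3): 0.61 vs {0.23, 0.16, 0.17, 0.09} → pass.
TA (methods 2·3): 0.68 vs {0.26, 0.27, 0.16, 0.11} → pass.
TB (methods 1·2): 0.38 vs {0.20, 0.23, 0.13, 0.13} → pass.
TB (methods 1·3): 0.38 vs {0.16, 0.23, 0.21, 0.16} → pass.
TB (methods 2·3): 0.51 vs {0.27, 0.26, 0.28, 0.20} → pass.
TC (methods 1·2): 0.35 vs {0.17, 0.07, 0.13, 0.13} → pass.
TC (methods 1·3): 0.54 vs {0.09, 0.17, 0.16, 0.21} → pass.
TC (methods 2·3): 0.52 vs {0.11, 0.16, 0.20, 0.28} → pass.
0 of 9 fail.

0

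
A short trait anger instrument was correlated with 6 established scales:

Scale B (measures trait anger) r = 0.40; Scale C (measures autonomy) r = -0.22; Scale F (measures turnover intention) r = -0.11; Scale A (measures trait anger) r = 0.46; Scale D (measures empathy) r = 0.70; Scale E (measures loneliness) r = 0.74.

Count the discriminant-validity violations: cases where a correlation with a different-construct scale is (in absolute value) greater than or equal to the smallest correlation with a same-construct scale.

2

Convergent (same construct = trait anger): Scale B, Scale A.
Smallest convergent = 0.40. Discriminant |r|: 0.22, 0.11, 0.70, 0.74; count ≥ 0.40 → 2.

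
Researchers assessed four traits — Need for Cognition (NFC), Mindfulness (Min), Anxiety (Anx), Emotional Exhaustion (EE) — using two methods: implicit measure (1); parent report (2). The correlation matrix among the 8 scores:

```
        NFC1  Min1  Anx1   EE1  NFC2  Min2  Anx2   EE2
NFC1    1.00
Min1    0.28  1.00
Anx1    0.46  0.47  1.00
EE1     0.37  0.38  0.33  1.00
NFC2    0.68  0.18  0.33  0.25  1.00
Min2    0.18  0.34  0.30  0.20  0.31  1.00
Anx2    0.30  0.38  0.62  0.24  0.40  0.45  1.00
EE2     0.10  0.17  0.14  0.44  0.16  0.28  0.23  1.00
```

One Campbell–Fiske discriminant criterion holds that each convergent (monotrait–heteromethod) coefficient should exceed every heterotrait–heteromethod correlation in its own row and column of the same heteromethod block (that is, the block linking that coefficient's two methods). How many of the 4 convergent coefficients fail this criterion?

Checking each validity diagonal entry against its comparison values:
NFC (methods 1·2): 0.68 vs {0.18, 0.18, 0.30, 0.33, 0.10, 0.25} → pass.
Min (methods 1·2): 0.34 vs {0.18, 0.18, 0.38, 0.30, 0.17, 0.20} → fail.
Anx (methods 1·2): 0.62 vs {0.33, 0.30, 0.30, 0.38, 0.14, 0.24} → pass.
EE (methods 1·2): 0.44 vs {0.25, 0.10, 0.20, 0.17, 0.24, 0.14} → pass.
1 of 4 fail.

1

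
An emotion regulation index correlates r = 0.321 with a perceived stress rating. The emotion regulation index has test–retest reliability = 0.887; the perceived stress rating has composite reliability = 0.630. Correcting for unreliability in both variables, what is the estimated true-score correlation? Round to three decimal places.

r_true = r_obs / √(r_xx · r_yy) = 0.321 / √(0.887 × 0.630) = 0.321 / √0.558810 = 0.321 / 0.7475 ≈ 0.429.

0.429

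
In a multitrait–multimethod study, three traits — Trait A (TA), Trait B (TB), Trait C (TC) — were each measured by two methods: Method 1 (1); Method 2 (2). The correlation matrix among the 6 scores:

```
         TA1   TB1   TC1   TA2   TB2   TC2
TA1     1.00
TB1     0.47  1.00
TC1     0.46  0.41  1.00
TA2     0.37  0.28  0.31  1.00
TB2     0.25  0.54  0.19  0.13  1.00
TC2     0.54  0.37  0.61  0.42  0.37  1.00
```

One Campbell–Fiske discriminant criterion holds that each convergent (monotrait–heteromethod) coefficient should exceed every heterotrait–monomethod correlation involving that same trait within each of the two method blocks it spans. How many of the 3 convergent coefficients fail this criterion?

Convergent coefficients and their comparison sets:
TA (methods 1·2): 0.37 vs {0.47, 0.13, 0.46, 0.42} → fail.
TB (methods 1·2): 0.54 vs {0.47, 0.13, 0.41, 0.37} → pass.
TC (methods 1·2): 0.61 vs {0.46, 0.42, 0.41, 0.37} → pass.
1 of 3 fail.

1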